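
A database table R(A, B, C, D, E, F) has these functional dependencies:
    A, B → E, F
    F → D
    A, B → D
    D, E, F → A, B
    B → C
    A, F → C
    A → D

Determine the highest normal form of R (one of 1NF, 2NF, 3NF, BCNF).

Candidate keys: {A, B}, {E, F}. Prime attributes: {A, B, E, F}.
F → D: {F}⁺ = {D, F}, which is not all of the attributes, so the left side is not a superkey — BCNF is violated.
F → D determines the non-prime attribute {D} from a non-superkey — 3NF is violated.
The proper key subset {A} of {A, B} determines non-prime {D}, so the relation is not even in 2NF.

1NF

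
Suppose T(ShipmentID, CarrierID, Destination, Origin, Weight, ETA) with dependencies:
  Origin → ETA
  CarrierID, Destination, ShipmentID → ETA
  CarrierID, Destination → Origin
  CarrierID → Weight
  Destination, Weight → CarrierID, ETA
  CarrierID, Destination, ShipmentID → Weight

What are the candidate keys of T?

Attributes never on any right-hand side: {Destination, ShipmentID} — every candidate key must contain all of them.
{CarrierID, Destination, ShipmentID}⁺ = {CarrierID, Destination, ETA, Origin, ShipmentID, Weight}, which is every attribute, so {CarrierID, Destination, ShipmentID} is a candidate key.
{Destination, ShipmentID, Weight}⁺ = {CarrierID, Destination, ETA, Origin, ShipmentID, Weight}, which is every attribute, so {Destination, ShipmentID, Weight} is a candidate key.
No proper subset of any of these is a key, and no other minimal superkey exists.

{CarrierID, Destination, ShipmentID}, {Destination, ShipmentID, Weight}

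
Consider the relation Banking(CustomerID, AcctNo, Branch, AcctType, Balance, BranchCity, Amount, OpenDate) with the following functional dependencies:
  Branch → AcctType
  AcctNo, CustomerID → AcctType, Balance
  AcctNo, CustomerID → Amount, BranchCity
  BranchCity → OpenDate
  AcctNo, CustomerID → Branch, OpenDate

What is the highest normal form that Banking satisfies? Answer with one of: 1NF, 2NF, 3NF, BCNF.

Candidate key: {AcctNo, CustomerID}. Prime attributes: {AcctNo, CustomerID}.
Branch → AcctType: {Branch}⁺ = {AcctType, Branch}, which is not all of the attributes, so the left side is not a superkey — BCNF is violated.
Branch → AcctType has non-prime {AcctType} on the right and a non-superkey on the left, so 3NF fails.
No non-prime attribute depends on a proper subset of any candidate key, so 2NF holds.

2NF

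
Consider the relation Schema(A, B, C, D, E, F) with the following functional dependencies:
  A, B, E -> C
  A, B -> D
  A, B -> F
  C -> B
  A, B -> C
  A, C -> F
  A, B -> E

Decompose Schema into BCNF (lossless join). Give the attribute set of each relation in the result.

{A, C, D, E, F}; {B, C}

Candidate keys of the original relation: {A, B}, {A, C}.
Within {A, B, C, D, E, F}: {C}⁺ ∩ {A, B, C, D, E, F} = {B, C}, not the whole set, so C -> B violates BCNF; decompose into {B, C} and {A, C, D, E, F}.
{B, C}: every determinant is a superkey — BCNF.
{A, C, D, E, F}: every determinant is a superkey — BCNF.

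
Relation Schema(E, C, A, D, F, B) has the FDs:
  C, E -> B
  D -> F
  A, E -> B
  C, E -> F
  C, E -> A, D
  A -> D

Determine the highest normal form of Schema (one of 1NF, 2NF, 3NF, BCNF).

Candidate key: {C, E}. Prime attributes: {C, E}.
D -> F breaks BCNF: {D}⁺ = {D, F}, so {D} is not a superkey.
D -> F has non-prime {F} on the right and a non-superkey on the left, so 3NF fails.
Checking every proper subset of each key, none determines a non-prime attribute — 2NF is satisfied.

2NF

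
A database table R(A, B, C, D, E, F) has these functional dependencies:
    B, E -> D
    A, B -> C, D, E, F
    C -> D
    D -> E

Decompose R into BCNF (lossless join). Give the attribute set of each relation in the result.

Candidate key of the original relation: {A, B}.
{A, B, C, D, E, F}: {B, E} determines {B, D, E} here but is not a superkey — split on B, E -> D, giving {B, D, E} and {A, B, C, E, F}.
{B, D, E}: {D} determines {D, E} here but is not a superkey — split on D -> E, giving {D, E} and {B, D}.
{D, E}: every determinant is a superkey — BCNF.
{B, D}: every determinant is a superkey — BCNF.
{A, B, C, E, F}: {C} determines {C, E} here but is not a superkey — split on C -> E, giving {C, E} and {A, B, C, F}.
{C, E}: every determinant is a superkey — BCNF.
{A, B, C, F}: every determinant is a superkey — BCNF.

{A, B, C, F}; {B, D}; {C, E}; {D, E}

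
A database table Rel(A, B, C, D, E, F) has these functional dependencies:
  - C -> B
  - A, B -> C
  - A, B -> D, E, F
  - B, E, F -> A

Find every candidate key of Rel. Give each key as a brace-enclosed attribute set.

{A, B}, {A, C}, {B, E, F}, {C, E, F}

{A, B}⁺ = {A, B, C, D, E, F}, which is every attribute, so {A, B} is a candidate key.
{A, C}⁺ = {A, B, C, D, E, F}, which is every attribute, so {A, C} is a candidate key.
{B, E, F}⁺ = {A, B, C, D, E, F}, which is every attribute, so {B, E, F} is a candidate key.
{C, E, F}⁺ = {A, B, C, D, E, F}, which is every attribute, so {C, E, F} is a candidate key.
Any other superkey properly contains one of these, so there are no further candidate keys.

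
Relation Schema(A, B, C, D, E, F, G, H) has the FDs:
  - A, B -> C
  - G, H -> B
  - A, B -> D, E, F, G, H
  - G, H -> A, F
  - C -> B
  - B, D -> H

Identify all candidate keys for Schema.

{A, B} is a candidate key since {A, B}⁺ = {A, B, C, D, E, F, G, H} covers every attribute.
{A, C} is a candidate key since {A, C}⁺ = {A, B, C, D, E, F, G, H} covers every attribute.
{G, H} is a candidate key since {G, H}⁺ = {A, B, C, D, E, F, G, H} covers every attribute.
{B, D, G} is a candidate key since {B, D, G}⁺ = {A, B, C, D, E, F, G, H} covers every attribute.
{C, D, G} is a candidate key since {C, D, G}⁺ = {A, B, C, D, E, F, G, H} covers every attribute.
These are minimal and exhaustive — every other superkey contains one of them.

{A, B}, {A, C}, {B, D, G}, {C, D, G}, {G, H}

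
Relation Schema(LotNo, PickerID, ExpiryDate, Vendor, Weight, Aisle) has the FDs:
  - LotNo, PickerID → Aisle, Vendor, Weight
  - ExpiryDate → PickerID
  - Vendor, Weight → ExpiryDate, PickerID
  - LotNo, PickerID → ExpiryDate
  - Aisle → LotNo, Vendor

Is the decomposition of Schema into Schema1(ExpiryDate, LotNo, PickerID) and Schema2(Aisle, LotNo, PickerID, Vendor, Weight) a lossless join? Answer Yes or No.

Yes

Common attributes: {LotNo, PickerID}; their closure is {Aisle, ExpiryDate, LotNo, PickerID, Vendor, Weight}.
Schema1 is contained in that closure, so Schema1 ∩ Schema2 → Schema1 holds and the join is lossless.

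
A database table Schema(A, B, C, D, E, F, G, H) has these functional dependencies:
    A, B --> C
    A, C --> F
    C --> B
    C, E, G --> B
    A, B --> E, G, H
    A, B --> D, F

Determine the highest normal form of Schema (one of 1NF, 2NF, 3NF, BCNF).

3NF

Candidate keys: {A, B}, {A, C}. Prime attributes: {A, B, C}.
For C --> B we have {C}⁺ = {B, C}; {C} is not a superkey, so BCNF fails.
Since {B} ⊆ prime attributes and every other non-superkey FD also has a prime right side, the schema is in 3NF.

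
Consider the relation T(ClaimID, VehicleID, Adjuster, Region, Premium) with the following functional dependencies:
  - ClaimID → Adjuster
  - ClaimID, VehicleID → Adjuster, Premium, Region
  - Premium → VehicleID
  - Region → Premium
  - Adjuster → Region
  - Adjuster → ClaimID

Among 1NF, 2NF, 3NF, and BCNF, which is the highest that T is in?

Candidate keys: {Adjuster}, {ClaimID}. Prime attributes: {Adjuster, ClaimID}.
Premium → VehicleID: {Premium}⁺ = {Premium, VehicleID}, which is not all of the attributes, so the left side is not a superkey — BCNF is violated.
Premium → VehicleID determines the non-prime attribute {VehicleID} from a non-superkey — 3NF is violated.
With only single-attribute keys there can be no partial dependency, so 2NF holds.

2NF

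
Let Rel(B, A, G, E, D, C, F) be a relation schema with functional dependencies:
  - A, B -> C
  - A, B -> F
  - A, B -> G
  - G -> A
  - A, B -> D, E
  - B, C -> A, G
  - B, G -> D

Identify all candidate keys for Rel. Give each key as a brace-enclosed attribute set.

{A, B}, {B, C}, {B, G}

{B} never appears on the right of any FD, so every key must include it.
{A, B}⁺ = {A, B, C, D, E, F, G} — all of the relation — so {A, B} is a candidate key.
{B, C}⁺ = {A, B, C, D, E, F, G} — all of the relation — so {B, C} is a candidate key.
{B, G}⁺ = {A, B, C, D, E, F, G} — all of the relation — so {B, G} is a candidate key.
Any other superkey properly contains one of these, so there are no further candidate keys.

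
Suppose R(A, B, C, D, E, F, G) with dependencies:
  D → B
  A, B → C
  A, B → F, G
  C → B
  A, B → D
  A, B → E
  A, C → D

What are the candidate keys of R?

{A, B}, {A, C}, {A, D}

{A} never appears on the right of any FD, so every key must include it.
{A, B}⁺ = {A, B, C, D, E, F, G} — all of the relation — so {A, B} is a candidate key.
{A, C}⁺ = {A, B, C, D, E, F, G} — all of the relation — so {A, C} is a candidate key.
{A, D}⁺ = {A, B, C, D, E, F, G} — all of the relation — so {A, D} is a candidate key.
Any other superkey properly contains one of these, so there are no further candidate keys.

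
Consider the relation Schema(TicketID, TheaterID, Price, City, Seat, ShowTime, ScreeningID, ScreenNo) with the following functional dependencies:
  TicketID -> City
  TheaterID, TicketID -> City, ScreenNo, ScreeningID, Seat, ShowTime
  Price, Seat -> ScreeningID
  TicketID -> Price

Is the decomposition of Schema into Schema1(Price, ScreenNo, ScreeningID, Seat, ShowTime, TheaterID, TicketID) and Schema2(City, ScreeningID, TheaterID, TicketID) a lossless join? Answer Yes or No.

Yes

Schema1 ∩ Schema2 = {ScreeningID, TheaterID, TicketID}; its closure under F is {City, Price, ScreenNo, ScreeningID, Seat, ShowTime, TheaterID, TicketID}.
This includes all of Schema1, so the common attributes are a superkey of Schema1 — the join is lossless.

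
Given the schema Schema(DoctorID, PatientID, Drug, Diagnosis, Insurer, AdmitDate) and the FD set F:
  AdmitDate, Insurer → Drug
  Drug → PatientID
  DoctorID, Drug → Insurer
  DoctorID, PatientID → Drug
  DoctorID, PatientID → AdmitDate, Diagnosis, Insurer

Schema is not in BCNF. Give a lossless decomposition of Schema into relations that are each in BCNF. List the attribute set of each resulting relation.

Candidate keys of the original relation: {AdmitDate, DoctorID, Insurer}, {DoctorID, Drug}, {DoctorID, PatientID}.
Within {AdmitDate, Diagnosis, DoctorID, Drug, Insurer, PatientID}: {AdmitDate, Insurer}⁺ ∩ {AdmitDate, Diagnosis, DoctorID, Drug, Insurer, PatientID} = {AdmitDate, Drug, Insurer, PatientID}, not the whole set, so AdmitDate, Insurer → Drug, PatientID violates BCNF; decompose into {AdmitDate, Drug, Insurer, PatientID} and {AdmitDate, Diagnosis, DoctorID, Insurer}.
Within {AdmitDate, Drug, Insurer, PatientID}: {Drug}⁺ ∩ {AdmitDate, Drug, Insurer, PatientID} = {Drug, PatientID}, not the whole set, so Drug → PatientID violates BCNF; decompose into {Drug, PatientID} and {AdmitDate, Drug, Insurer}.
{Drug, PatientID} has no BCNF violation.
{AdmitDate, Drug, Insurer} has no BCNF violation.
{AdmitDate, Diagnosis, DoctorID, Insurer} has no BCNF violation.

{AdmitDate, Diagnosis, DoctorID, Insurer}; {AdmitDate, Drug, Insurer}; {Drug, PatientID}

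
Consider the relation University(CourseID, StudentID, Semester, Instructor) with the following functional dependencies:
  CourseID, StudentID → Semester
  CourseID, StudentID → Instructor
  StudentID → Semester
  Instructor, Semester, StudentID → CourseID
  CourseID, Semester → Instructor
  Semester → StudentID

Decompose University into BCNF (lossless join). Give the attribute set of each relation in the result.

Candidate keys of the original relation: {CourseID, Semester}, {CourseID, StudentID}, {Instructor, Semester}, {Instructor, StudentID}.
Within {CourseID, Instructor, Semester, StudentID}: {StudentID}⁺ ∩ {CourseID, Instructor, Semester, StudentID} = {Semester, StudentID}, not the whole set, so StudentID → Semester violates BCNF; decompose into {Semester, StudentID} and {CourseID, Instructor, StudentID}.
{Semester, StudentID}: every determinant is a superkey — BCNF.
{CourseID, Instructor, StudentID}: every determinant is a superkey — BCNF.

{CourseID, Instructor, StudentID}; {Semester, StudentID}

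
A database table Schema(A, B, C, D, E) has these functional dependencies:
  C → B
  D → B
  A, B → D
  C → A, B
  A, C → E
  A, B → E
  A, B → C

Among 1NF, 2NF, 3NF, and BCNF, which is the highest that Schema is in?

3NF

Candidate keys: {A, B}, {A, D}, {C}. Prime attributes: {A, B, C, D}.
D → B breaks BCNF: {D}⁺ = {B, D}, so {D} is not a superkey.
Since {B} ⊆ prime attributes and every other non-superkey FD also has a prime right side, the schema is in 3NF.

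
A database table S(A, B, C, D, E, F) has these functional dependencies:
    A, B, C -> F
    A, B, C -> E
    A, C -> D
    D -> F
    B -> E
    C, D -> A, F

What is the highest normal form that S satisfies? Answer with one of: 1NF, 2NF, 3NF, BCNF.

Candidate keys: {A, B, C}, {B, C, D}. Prime attributes: {A, B, C, D}.
A, C -> D breaks BCNF: {A, C}⁺ = {A, C, D, F}, so {A, C} is not a superkey.
Because {F} is non-prime and the left side of D -> F is not a superkey, the relation is not in 3NF.
Since {B} ⊂ {A, B, C} and {B}⁺ ⊇ {E} with {E} non-prime, there is a partial dependency; 2NF fails.

1NF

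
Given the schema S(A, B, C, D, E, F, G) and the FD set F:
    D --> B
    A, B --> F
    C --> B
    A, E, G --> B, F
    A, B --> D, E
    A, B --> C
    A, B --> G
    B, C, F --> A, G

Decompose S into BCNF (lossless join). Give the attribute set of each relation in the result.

Candidate keys of the original relation: {A, B}, {A, C}, {A, D}, {A, E, G}, {C, F}.
Within {A, B, C, D, E, F, G}: {D}⁺ ∩ {A, B, C, D, E, F, G} = {B, D}, not the whole set, so D --> B violates BCNF; decompose into {B, D} and {A, C, D, E, F, G}.
{B, D} is in BCNF.
{A, C, D, E, F, G} is in BCNF.

{A, C, D, E, F, G}; {B, D}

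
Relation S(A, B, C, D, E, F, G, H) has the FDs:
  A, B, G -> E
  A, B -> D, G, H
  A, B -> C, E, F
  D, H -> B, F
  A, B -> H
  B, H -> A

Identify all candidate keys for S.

{A, B}, {B, H}, {D, H}

{A, B}⁺ = {A, B, C, D, E, F, G, H} — all of the relation — so {A, B} is a candidate key.
{B, H}⁺ = {A, B, C, D, E, F, G, H} — all of the relation — so {B, H} is a candidate key.
{D, H}⁺ = {A, B, C, D, E, F, G, H} — all of the relation — so {D, H} is a candidate key.
Any other superkey properly contains one of these, so there are no further candidate keys.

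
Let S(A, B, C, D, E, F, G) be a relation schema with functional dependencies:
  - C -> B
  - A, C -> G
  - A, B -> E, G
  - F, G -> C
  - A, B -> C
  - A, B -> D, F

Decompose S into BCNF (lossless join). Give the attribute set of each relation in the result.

{A, D, E, F, G}; {B, C}; {C, F, G}

Candidate keys of the original relation: {A, B}, {A, C}, {A, F, G}.
In {A, B, C, D, E, F, G}, {C} is not a superkey ({C}⁺ restricted to this set is {B, C}), so split on C -> B into {B, C} and {A, C, D, E, F, G}.
{B, C} is in BCNF.
In {A, C, D, E, F, G}, {F, G} is not a superkey ({F, G}⁺ restricted to this set is {C, F, G}), so split on F, G -> C into {C, F, G} and {A, D, E, F, G}.
{C, F, G} is in BCNF.
{A, D, E, F, G} is in BCNF.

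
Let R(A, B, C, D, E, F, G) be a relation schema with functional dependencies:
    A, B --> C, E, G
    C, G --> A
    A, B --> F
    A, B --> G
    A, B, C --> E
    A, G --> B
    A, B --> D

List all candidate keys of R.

{A, B}, {A, G}, {C, G}

{A, B}⁺ = {A, B, C, D, E, F, G} — all of the relation — so {A, B} is a candidate key.
{A, G}⁺ = {A, B, C, D, E, F, G} — all of the relation — so {A, G} is a candidate key.
{C, G}⁺ = {A, B, C, D, E, F, G} — all of the relation — so {C, G} is a candidate key.
No proper subset of any of these is a key, and no other minimal superkey exists.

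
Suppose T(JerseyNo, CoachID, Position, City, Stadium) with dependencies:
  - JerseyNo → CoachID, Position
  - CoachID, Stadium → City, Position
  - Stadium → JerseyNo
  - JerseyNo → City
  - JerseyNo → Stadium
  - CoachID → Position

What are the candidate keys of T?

{JerseyNo}, {Stadium}

Closure of {JerseyNo} is {City, CoachID, JerseyNo, Position, Stadium}, the whole schema; {JerseyNo} is a candidate key.
Closure of {Stadium} is {City, CoachID, JerseyNo, Position, Stadium}, the whole schema; {Stadium} is a candidate key.
Any other superkey properly contains one of these, so there are no further candidate keys.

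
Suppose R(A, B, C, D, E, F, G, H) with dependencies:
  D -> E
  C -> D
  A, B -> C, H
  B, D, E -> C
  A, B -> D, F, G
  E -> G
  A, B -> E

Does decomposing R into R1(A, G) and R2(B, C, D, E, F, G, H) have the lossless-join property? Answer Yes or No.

No

R1 ∩ R2 = {G}; its closure under F is {G}.
Neither R1 nor R2 is contained in that closure, so the decomposition is lossy.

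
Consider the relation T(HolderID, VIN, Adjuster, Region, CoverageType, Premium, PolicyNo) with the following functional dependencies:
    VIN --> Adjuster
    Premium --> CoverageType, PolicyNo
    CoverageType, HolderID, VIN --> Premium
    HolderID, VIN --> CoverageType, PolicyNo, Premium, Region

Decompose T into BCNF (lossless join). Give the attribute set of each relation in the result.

{Adjuster, VIN}; {CoverageType, PolicyNo, Premium}; {HolderID, Premium, Region, VIN}

Candidate key of the original relation: {HolderID, VIN}.
{Adjuster, CoverageType, HolderID, PolicyNo, Premium, Region, VIN}: {VIN} determines {Adjuster, VIN} here but is not a superkey — split on VIN --> Adjuster, giving {Adjuster, VIN} and {CoverageType, HolderID, PolicyNo, Premium, Region, VIN}.
{Adjuster, VIN} is in BCNF.
{CoverageType, HolderID, PolicyNo, Premium, Region, VIN}: {Premium} determines {CoverageType, PolicyNo, Premium} here but is not a superkey — split on Premium --> CoverageType, PolicyNo, giving {CoverageType, PolicyNo, Premium} and {HolderID, Premium, Region, VIN}.
{CoverageType, PolicyNo, Premium} is in BCNF.
{HolderID, Premium, Region, VIN} is in BCNF.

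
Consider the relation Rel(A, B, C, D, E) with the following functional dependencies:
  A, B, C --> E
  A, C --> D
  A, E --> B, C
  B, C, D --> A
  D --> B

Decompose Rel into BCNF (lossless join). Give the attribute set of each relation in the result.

{A, C, D, E}; {B, D}

Candidate keys of the original relation: {A, C}, {A, E}, {C, D}.
Within {A, B, C, D, E}: {D}⁺ ∩ {A, B, C, D, E} = {B, D}, not the whole set, so D --> B violates BCNF; decompose into {B, D} and {A, C, D, E}.
{B, D} is in BCNF.
{A, C, D, E} is in BCNF.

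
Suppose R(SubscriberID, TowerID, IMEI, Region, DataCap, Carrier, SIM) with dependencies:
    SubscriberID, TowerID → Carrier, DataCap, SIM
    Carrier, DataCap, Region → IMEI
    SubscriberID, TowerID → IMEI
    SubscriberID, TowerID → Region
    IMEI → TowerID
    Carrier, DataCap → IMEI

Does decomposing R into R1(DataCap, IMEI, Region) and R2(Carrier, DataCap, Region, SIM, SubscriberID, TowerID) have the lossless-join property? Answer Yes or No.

R1 ∩ R2 = {DataCap, Region}; its closure under F is {DataCap, Region}.
The closure covers neither R1 nor R2 entirely; the join is not lossless.

No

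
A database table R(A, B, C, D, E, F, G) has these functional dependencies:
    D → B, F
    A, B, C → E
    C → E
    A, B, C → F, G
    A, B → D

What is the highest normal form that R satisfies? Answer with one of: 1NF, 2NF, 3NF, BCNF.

Candidate keys: {A, B, C}, {A, C, D}. Prime attributes: {A, B, C, D}.
D → B, F: {D}⁺ = {B, D, F}, which is not all of the attributes, so the left side is not a superkey — BCNF is violated.
D → B, F determines the non-prime attribute {F} from a non-superkey — 3NF is violated.
The proper key subset {C} of {A, B, C} determines non-prime {E}, so the relation is not even in 2NF.

1NF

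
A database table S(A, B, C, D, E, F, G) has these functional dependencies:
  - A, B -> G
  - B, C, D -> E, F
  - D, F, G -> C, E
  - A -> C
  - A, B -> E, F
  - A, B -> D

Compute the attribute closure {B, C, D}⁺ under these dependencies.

{B, C, D, E, F}

Start with {B, C, D}.
B, C, D -> E, F applies; add {E, F} → now {B, C, D, E, F}.
No further FD applies.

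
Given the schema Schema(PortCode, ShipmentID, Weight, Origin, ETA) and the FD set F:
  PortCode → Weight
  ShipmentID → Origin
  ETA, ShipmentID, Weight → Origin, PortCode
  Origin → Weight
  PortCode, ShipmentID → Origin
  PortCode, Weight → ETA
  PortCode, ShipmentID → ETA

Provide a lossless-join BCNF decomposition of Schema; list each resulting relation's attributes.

Candidate keys of the original relation: {ETA, ShipmentID}, {PortCode, ShipmentID}.
In {ETA, Origin, PortCode, ShipmentID, Weight}, {PortCode} is not a superkey ({PortCode}⁺ restricted to this set is {ETA, PortCode, Weight}), so split on PortCode → ETA, Weight into {ETA, PortCode, Weight} and {Origin, PortCode, ShipmentID}.
{ETA, PortCode, Weight}: every determinant is a superkey — BCNF.
In {Origin, PortCode, ShipmentID}, {ShipmentID} is not a superkey ({ShipmentID}⁺ restricted to this set is {Origin, ShipmentID}), so split on ShipmentID → Origin into {Origin, ShipmentID} and {PortCode, ShipmentID}.
{Origin, ShipmentID}: every determinant is a superkey — BCNF.
{PortCode, ShipmentID}: every determinant is a superkey — BCNF.

{ETA, PortCode, Weight}; {Origin, ShipmentID}; {PortCode, ShipmentID}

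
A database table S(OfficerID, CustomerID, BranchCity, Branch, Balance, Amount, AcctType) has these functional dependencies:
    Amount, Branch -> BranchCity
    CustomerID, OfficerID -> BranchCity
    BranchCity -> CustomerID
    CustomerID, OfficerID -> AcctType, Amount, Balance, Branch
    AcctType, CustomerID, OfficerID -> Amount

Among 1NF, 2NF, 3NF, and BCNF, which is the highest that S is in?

3NF

Candidate keys: {Amount, Branch, OfficerID}, {BranchCity, OfficerID}, {CustomerID, OfficerID}. Prime attributes: {Amount, Branch, BranchCity, CustomerID, OfficerID}.
For Amount, Branch -> BranchCity we have {Amount, Branch}⁺ = {Amount, Branch, BranchCity, CustomerID}; {Amount, Branch} is not a superkey, so BCNF fails.
Since {BranchCity} ⊆ prime attributes and every other non-superkey FD also has a prime right side, the schema is in 3NF.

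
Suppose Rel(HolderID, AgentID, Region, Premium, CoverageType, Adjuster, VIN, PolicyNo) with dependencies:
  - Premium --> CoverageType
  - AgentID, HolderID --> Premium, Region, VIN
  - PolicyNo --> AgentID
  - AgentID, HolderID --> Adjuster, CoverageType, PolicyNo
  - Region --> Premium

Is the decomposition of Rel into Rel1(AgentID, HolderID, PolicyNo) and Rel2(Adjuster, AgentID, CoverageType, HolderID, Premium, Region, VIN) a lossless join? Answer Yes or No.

Rel1 ∩ Rel2 = {AgentID, HolderID}; its closure under F is {Adjuster, AgentID, CoverageType, HolderID, PolicyNo, Premium, Region, VIN}.
Since Rel1 ⊆ {Adjuster, AgentID, CoverageType, HolderID, PolicyNo, Premium, Region, VIN}, the intersection is a superkey of Rel1; the decomposition is lossless.

Yes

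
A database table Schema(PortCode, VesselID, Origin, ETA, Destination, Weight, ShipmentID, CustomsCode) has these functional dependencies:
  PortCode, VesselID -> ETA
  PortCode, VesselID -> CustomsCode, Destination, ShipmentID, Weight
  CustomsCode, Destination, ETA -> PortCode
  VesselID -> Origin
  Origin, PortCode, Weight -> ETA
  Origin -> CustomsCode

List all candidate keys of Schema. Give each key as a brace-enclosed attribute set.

{VesselID} never appears on the right of any FD, so every key must include it.
{PortCode, VesselID}⁺ = {CustomsCode, Destination, ETA, Origin, PortCode, ShipmentID, VesselID, Weight} — all of the relation — so {PortCode, VesselID} is a candidate key.
{Destination, ETA, VesselID}⁺ = {CustomsCode, Destination, ETA, Origin, PortCode, ShipmentID, VesselID, Weight} — all of the relation — so {Destination, ETA, VesselID} is a candidate key.
These are minimal and exhaustive — every other superkey contains one of them.

{Destination, ETA, VesselID}, {PortCode, VesselID}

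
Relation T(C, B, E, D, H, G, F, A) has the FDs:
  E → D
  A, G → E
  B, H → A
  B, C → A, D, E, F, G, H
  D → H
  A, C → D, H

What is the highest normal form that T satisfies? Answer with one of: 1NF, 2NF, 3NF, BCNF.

Candidate key: {B, C}. Prime attributes: {B, C}.
For E → D we have {E}⁺ = {D, E, H}; {E} is not a superkey, so BCNF fails.
E → D determines the non-prime attribute {D} from a non-superkey — 3NF is violated.
Checking every proper subset of each key, none determines a non-prime attribute — 2NF is satisfied.

2NF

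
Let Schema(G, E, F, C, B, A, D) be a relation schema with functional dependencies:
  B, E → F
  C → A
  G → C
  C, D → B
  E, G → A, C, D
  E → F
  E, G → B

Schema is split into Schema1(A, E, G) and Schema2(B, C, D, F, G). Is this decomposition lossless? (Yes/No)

No

The shared attributes are {G} and {G}⁺ = {A, C, G}.
Schema1 ⊄ {A, C, G} and Schema2 ⊄ {A, C, G}, so the split is lossy.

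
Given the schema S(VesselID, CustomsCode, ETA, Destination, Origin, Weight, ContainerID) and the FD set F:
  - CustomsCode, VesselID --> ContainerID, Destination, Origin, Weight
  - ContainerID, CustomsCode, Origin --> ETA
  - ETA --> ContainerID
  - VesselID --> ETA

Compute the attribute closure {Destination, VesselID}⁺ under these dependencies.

Start with {Destination, VesselID}.
VesselID --> ETA applies; add {ETA} → now {Destination, ETA, VesselID}.
ETA --> ContainerID applies; add {ContainerID} → now {ContainerID, Destination, ETA, VesselID}.
No further FD applies.

{ContainerID, Destination, ETA, VesselID}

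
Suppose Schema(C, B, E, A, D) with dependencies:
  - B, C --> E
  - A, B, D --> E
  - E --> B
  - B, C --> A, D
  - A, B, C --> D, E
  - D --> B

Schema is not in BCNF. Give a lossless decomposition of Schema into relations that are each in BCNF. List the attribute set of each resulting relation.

Candidate keys of the original relation: {B, C}, {C, D}, {C, E}.
{A, B, C, D, E}: {A, B, D} determines {A, B, D, E} here but is not a superkey — split on A, B, D --> E, giving {A, B, D, E} and {A, B, C, D}.
{A, B, D, E}: {E} determines {B, E} here but is not a superkey — split on E --> B, giving {B, E} and {A, D, E}.
{B, E} has no BCNF violation.
{A, D, E} has no BCNF violation.
{A, B, C, D}: {D} determines {B, D} here but is not a superkey — split on D --> B, giving {B, D} and {A, C, D}.
{B, D} has no BCNF violation.
{A, C, D} has no BCNF violation.

{A, C, D}; {A, D, E}; {B, D}; {B, E}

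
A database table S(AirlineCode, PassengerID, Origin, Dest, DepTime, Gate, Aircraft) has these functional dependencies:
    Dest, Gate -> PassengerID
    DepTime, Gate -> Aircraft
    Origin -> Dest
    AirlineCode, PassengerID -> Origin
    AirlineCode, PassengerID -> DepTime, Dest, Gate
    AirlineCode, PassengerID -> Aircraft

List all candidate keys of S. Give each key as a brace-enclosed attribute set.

Attributes never on any right-hand side: {AirlineCode} — every candidate key must contain it.
{AirlineCode, PassengerID} is a candidate key since {AirlineCode, PassengerID}⁺ = {Aircraft, AirlineCode, DepTime, Dest, Gate, Origin, PassengerID} covers every attribute.
{AirlineCode, Dest, Gate} is a candidate key since {AirlineCode, Dest, Gate}⁺ = {Aircraft, AirlineCode, DepTime, Dest, Gate, Origin, PassengerID} covers every attribute.
{AirlineCode, Gate, Origin} is a candidate key since {AirlineCode, Gate, Origin}⁺ = {Aircraft, AirlineCode, DepTime, Dest, Gate, Origin, PassengerID} covers every attribute.
No proper subset of any of these is a key, and no other minimal superkey exists.

{AirlineCode, Dest, Gate}, {AirlineCode, Gate, Origin}, {AirlineCode, PassengerID}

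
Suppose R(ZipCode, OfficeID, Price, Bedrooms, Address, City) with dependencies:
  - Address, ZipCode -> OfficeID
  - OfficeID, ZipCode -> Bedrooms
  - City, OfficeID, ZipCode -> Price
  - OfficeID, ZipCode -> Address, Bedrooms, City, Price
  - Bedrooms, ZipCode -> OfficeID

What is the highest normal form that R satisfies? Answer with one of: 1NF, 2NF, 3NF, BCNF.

Candidate keys: {Address, ZipCode}, {Bedrooms, ZipCode}, {OfficeID, ZipCode}. Prime attributes: {Address, Bedrooms, OfficeID, ZipCode}.
Every FD has a superkey on the left, so the relation is in BCNF.

BCNF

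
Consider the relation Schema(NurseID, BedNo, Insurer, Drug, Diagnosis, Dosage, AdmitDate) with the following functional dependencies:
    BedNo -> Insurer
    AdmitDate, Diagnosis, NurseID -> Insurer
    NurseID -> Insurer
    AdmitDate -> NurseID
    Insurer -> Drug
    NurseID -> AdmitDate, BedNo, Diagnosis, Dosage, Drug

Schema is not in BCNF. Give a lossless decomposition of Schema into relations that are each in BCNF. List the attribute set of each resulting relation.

{AdmitDate, BedNo, Diagnosis, Dosage, NurseID}; {BedNo, Insurer}; {Drug, Insurer}

Candidate keys of the original relation: {AdmitDate}, {NurseID}.
Within {AdmitDate, BedNo, Diagnosis, Dosage, Drug, Insurer, NurseID}: {BedNo}⁺ ∩ {AdmitDate, BedNo, Diagnosis, Dosage, Drug, Insurer, NurseID} = {BedNo, Drug, Insurer}, not the whole set, so BedNo -> Drug, Insurer violates BCNF; decompose into {BedNo, Drug, Insurer} and {AdmitDate, BedNo, Diagnosis, Dosage, NurseID}.
Within {BedNo, Drug, Insurer}: {Insurer}⁺ ∩ {BedNo, Drug, Insurer} = {Drug, Insurer}, not the whole set, so Insurer -> Drug violates BCNF; decompose into {Drug, Insurer} and {BedNo, Insurer}.
{Drug, Insurer} is in BCNF.
{BedNo, Insurer} is in BCNF.
{AdmitDate, BedNo, Diagnosis, Dosage, NurseID} is in BCNF.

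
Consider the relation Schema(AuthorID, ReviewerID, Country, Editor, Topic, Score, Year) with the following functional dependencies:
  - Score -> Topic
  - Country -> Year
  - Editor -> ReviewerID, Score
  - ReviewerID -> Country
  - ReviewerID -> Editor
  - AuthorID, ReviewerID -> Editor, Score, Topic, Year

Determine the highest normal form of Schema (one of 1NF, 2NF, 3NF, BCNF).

Candidate keys: {AuthorID, Editor}, {AuthorID, ReviewerID}. Prime attributes: {AuthorID, Editor, ReviewerID}.
Score -> Topic: {Score}⁺ = {Score, Topic}, which is not all of the attributes, so the left side is not a superkey — BCNF is violated.
Because {Topic} is non-prime and the left side of Score -> Topic is not a superkey, the relation is not in 3NF.
The proper key subset {Editor} of {AuthorID, Editor} determines non-prime {Country, Score, Topic, Year}, so the relation is not even in 2NF.

1NF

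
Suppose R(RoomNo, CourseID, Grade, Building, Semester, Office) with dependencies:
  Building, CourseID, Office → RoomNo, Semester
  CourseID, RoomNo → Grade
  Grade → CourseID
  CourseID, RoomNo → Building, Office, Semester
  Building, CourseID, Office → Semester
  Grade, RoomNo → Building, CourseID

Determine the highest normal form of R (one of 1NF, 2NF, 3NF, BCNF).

Candidate keys: {Building, CourseID, Office}, {Building, Grade, Office}, {CourseID, RoomNo}, {Grade, RoomNo}. Prime attributes: {Building, CourseID, Grade, Office, RoomNo}.
Grade → CourseID breaks BCNF: {Grade}⁺ = {CourseID, Grade}, so {Grade} is not a superkey.
Since {CourseID} ⊆ prime attributes and every other non-superkey FD also has a prime right side, the schema is in 3NF.

3NF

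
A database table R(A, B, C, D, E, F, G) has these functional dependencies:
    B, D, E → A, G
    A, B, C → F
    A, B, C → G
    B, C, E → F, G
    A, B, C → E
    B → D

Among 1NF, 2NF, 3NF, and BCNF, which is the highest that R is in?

Candidate keys: {A, B, C}, {B, C, E}. Prime attributes: {A, B, C, E}.
For B, D, E → A, G we have {B, D, E}⁺ = {A, B, D, E, G}; {B, D, E} is not a superkey, so BCNF fails.
Because {G} is non-prime and the left side of B, D, E → A, G is not a superkey, the relation is not in 3NF.
{B} is a proper subset of the key {A, B, C}, and {B}⁺ contains the non-prime attribute {D} — a partial dependency, so 2NF is violated.

1NF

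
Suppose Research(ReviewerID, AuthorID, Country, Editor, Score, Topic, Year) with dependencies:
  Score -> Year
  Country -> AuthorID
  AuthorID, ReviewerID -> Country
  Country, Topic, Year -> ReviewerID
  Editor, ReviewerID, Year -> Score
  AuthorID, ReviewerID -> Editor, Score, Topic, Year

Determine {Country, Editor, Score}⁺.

Start with {Country, Editor, Score}.
Score -> Year applies; add {Year} → now {Country, Editor, Score, Year}.
Country -> AuthorID applies; add {AuthorID} → now {AuthorID, Country, Editor, Score, Year}.
No further FD applies.

{AuthorID, Country, Editor, Score, Year}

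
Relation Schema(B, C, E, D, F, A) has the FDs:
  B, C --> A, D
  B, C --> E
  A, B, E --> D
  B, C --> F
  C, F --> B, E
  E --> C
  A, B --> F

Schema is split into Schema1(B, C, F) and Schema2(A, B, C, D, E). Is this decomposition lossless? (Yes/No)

Yes

The shared attributes are {B, C} and {B, C}⁺ = {A, B, C, D, E, F}.
This includes all of Schema1, so the common attributes are a superkey of Schema1 — the join is lossless.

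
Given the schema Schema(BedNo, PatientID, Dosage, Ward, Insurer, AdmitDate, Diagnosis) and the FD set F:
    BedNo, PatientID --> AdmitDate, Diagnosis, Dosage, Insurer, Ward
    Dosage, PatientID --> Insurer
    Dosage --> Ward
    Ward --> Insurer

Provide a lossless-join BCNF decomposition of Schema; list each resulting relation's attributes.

{AdmitDate, BedNo, Diagnosis, Dosage, PatientID}; {Dosage, Ward}; {Insurer, Ward}

Candidate key of the original relation: {BedNo, PatientID}.
In {AdmitDate, BedNo, Diagnosis, Dosage, Insurer, PatientID, Ward}, {Dosage, PatientID} is not a superkey ({Dosage, PatientID}⁺ restricted to this set is {Dosage, Insurer, PatientID, Ward}), so split on Dosage, PatientID --> Insurer, Ward into {Dosage, Insurer, PatientID, Ward} and {AdmitDate, BedNo, Diagnosis, Dosage, PatientID}.
In {Dosage, Insurer, PatientID, Ward}, {Dosage} is not a superkey ({Dosage}⁺ restricted to this set is {Dosage, Insurer, Ward}), so split on Dosage --> Insurer, Ward into {Dosage, Insurer, Ward} and {Dosage, PatientID}.
In {Dosage, Insurer, Ward}, {Ward} is not a superkey ({Ward}⁺ restricted to this set is {Insurer, Ward}), so split on Ward --> Insurer into {Insurer, Ward} and {Dosage, Ward}.
{Insurer, Ward}: every determinant is a superkey — BCNF.
{Dosage, Ward}: every determinant is a superkey — BCNF.
{Dosage, PatientID}: every determinant is a superkey — BCNF.
{AdmitDate, BedNo, Diagnosis, Dosage, PatientID}: every determinant is a superkey — BCNF.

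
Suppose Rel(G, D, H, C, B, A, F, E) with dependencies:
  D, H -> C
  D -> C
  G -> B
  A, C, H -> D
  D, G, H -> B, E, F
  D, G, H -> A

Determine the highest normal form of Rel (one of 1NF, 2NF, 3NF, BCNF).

1NF

Candidate keys: {A, C, G, H}, {D, G, H}. Prime attributes: {A, C, D, G, H}.
For D, H -> C we have {D, H}⁺ = {C, D, H}; {D, H} is not a superkey, so BCNF fails.
G -> B determines the non-prime attribute {B} from a non-superkey — 3NF is violated.
{G} is a proper subset of the key {D, G, H}, and {G}⁺ contains the non-prime attribute {B} — a partial dependency, so 2NF is violated.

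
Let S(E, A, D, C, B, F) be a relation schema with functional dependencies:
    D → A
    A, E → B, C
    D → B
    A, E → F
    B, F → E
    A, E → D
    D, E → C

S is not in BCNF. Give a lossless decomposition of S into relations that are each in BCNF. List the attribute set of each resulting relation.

Candidate keys of the original relation: {A, B, F}, {A, E}, {D, E}, {D, F}.
Within {A, B, C, D, E, F}: {D}⁺ ∩ {A, B, C, D, E, F} = {A, B, D}, not the whole set, so D → A, B violates BCNF; decompose into {A, B, D} and {C, D, E, F}.
{A, B, D} is in BCNF.
{C, D, E, F} is in BCNF.

{A, B, D}; {C, D, E, F}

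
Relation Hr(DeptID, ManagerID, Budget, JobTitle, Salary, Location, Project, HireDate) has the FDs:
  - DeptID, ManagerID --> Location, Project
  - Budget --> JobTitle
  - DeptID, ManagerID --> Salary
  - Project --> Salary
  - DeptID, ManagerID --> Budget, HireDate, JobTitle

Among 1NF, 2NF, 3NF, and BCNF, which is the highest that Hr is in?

Candidate key: {DeptID, ManagerID}. Prime attributes: {DeptID, ManagerID}.
For Budget --> JobTitle we have {Budget}⁺ = {Budget, JobTitle}; {Budget} is not a superkey, so BCNF fails.
Because {JobTitle} is non-prime and the left side of Budget --> JobTitle is not a superkey, the relation is not in 3NF.
No proper subset of a key has a non-prime attribute in its closure, so there is no partial dependency; 2NF holds.

2NF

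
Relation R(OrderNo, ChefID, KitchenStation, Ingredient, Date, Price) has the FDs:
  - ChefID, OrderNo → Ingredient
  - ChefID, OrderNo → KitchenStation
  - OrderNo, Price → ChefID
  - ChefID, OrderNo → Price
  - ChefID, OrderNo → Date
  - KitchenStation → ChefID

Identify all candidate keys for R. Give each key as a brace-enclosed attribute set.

{ChefID, OrderNo}, {KitchenStation, OrderNo}, {OrderNo, Price}

No FD produces {OrderNo}, so it must be in every candidate key.
{ChefID, OrderNo}⁺ = {ChefID, Date, Ingredient, KitchenStation, OrderNo, Price} — all of the relation — so {ChefID, OrderNo} is a candidate key.
{KitchenStation, OrderNo}⁺ = {ChefID, Date, Ingredient, KitchenStation, OrderNo, Price} — all of the relation — so {KitchenStation, OrderNo} is a candidate key.
{OrderNo, Price}⁺ = {ChefID, Date, Ingredient, KitchenStation, OrderNo, Price} — all of the relation — so {OrderNo, Price} is a candidate key.
No proper subset of any of these is a key, and no other minimal superkey exists.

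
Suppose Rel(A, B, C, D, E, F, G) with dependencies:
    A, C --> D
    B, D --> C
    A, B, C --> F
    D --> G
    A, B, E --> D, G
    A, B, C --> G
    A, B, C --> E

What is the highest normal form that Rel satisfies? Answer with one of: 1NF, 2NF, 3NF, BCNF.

Candidate keys: {A, B, C}, {A, B, D}, {A, B, E}. Prime attributes: {A, B, C, D, E}.
For A, C --> D we have {A, C}⁺ = {A, C, D, G}; {A, C} is not a superkey, so BCNF fails.
Because {G} is non-prime and the left side of D --> G is not a superkey, the relation is not in 3NF.
The proper key subset {A, C} of {A, B, C} determines non-prime {G}, so the relation is not even in 2NF.

1NF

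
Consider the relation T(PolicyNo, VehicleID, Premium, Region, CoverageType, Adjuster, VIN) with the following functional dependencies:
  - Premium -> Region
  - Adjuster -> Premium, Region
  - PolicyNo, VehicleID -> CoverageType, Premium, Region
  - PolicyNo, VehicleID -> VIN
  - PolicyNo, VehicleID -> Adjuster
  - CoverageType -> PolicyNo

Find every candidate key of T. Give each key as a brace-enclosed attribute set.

{CoverageType, VehicleID}, {PolicyNo, VehicleID}

No FD produces {VehicleID}, so it must be in every candidate key.
Closure of {CoverageType, VehicleID} is {Adjuster, CoverageType, PolicyNo, Premium, Region, VIN, VehicleID}, the whole schema; {CoverageType, VehicleID} is a candidate key.
Closure of {PolicyNo, VehicleID} is {Adjuster, CoverageType, PolicyNo, Premium, Region, VIN, VehicleID}, the whole schema; {PolicyNo, VehicleID} is a candidate key.
Any other superkey properly contains one of these, so there are no further candidate keys.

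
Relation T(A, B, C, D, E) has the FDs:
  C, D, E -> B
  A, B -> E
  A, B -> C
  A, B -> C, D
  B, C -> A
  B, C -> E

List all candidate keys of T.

Closure of {A, B} is {A, B, C, D, E}, the whole schema; {A, B} is a candidate key.
Closure of {B, C} is {A, B, C, D, E}, the whole schema; {B, C} is a candidate key.
Closure of {C, D, E} is {A, B, C, D, E}, the whole schema; {C, D, E} is a candidate key.
These are minimal and exhaustive — every other superkey contains one of them.

{A, B}, {B, C}, {C, D, E}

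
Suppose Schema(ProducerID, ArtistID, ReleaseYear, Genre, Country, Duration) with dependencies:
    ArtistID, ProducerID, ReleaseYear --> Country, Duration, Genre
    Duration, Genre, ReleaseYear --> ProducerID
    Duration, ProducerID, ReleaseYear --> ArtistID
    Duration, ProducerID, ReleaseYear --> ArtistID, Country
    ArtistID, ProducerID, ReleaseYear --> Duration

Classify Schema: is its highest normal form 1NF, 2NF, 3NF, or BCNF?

Candidate keys: {ArtistID, ProducerID, ReleaseYear}, {Duration, Genre, ReleaseYear}, {Duration, ProducerID, ReleaseYear}. Prime attributes: {ArtistID, Duration, Genre, ProducerID, ReleaseYear}.
Every FD has a superkey on the left, so the relation is in BCNF.

BCNF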